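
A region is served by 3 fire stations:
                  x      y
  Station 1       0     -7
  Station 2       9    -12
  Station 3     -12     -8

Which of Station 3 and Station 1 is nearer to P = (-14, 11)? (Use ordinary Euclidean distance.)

Compare squared distances:
d²(P, Station 3) = (-14−(-12))² + (11−(-8))² = 4 + 361 = 365
d²(P, Station 1) = (-14−0)² + (11−(-7))² = 196 + 324 = 520
365 < 520, so Station 3 is closer.

Station 3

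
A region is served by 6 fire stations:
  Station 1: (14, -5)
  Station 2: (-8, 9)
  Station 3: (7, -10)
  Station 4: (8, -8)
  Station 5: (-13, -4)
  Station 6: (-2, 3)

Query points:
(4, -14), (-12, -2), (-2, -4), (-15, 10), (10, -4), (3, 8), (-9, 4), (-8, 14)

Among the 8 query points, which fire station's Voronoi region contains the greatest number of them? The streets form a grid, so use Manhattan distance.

Station 2

(4, -14) — d to each: Station 1:19, Station 2:35, Station 3:7, Station 4:10, Station 5:27, Station 6:23 → nearest is Station 3
(-12, -2) — d to each: Station 1:29, Station 2:15, Station 3:27, Station 4:26, Station 5:3, Station 6:15 → nearest is Station 5
(-2, -4) — d to each: Station 1:17, Station 2:19, Station 3:15, Station 4:14, Station 5:11, Station 6:7 → nearest is Station 6
(-15, 10) — d to each: Station 1:44, Station 2:8, Station 3:42, Station 4:41, Station 5:16, Station 6:20 → nearest is Station 2
(10, -4) — d to each: Station 1:5, Station 2:31, Station 3:9, Station 4:6, Station 5:23, Station 6:19 → nearest is Station 1
(3, 8) — d to each: Station 1:24, Station 2:12, Station 3:22, Station 4:21, Station 5:28, Station 6:10 → nearest is Station 6
(-9, 4) — d to each: Station 1:32, Station 2:6, Station 3:30, Station 4:29, Station 5:12, Station 6:8 → nearest is Station 2
(-8, 14) — d to each: Station 1:41, Station 2:5, Station 3:39, Station 4:38, Station 5:23, Station 6:17 → nearest is Station 2
Tally — Station 1:1, Station 2:3, Station 3:1, Station 5:1, Station 6:2. Station 2 captures the most (3).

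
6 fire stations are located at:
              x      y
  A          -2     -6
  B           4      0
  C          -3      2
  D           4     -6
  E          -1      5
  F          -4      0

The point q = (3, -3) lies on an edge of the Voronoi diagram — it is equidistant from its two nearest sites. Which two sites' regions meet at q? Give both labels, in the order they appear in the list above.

Squared distances from q to each site:
|qA|² = (3−(-2))² + (-3−(-6))² = 25 + 9 = 34
|qB|² = (3−4)² + (-3−0)² = 1 + 9 = 10
|qC|² = (3−(-3))² + (-3−2)² = 36 + 25 = 61
|qD|² = (3−4)² + (-3−(-6))² = 1 + 9 = 10
|qE|² = (3−(-1))² + (-3−5)² = 16 + 64 = 80
|qF|² = (3−(-4))² + (-3−0)² = 49 + 9 = 58
q is equidistant from B and D (both at squared distance 10), and every other site is strictly farther — so q lies on the B–D Voronoi edge.

B and D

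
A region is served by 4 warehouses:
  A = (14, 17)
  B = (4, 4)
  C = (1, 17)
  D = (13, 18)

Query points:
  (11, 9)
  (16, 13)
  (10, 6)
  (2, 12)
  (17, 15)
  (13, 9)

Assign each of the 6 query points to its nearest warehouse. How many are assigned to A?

(11, 9) — d² to each: A:73, B:74, C:164, D:85 → nearest is A
(16, 13) — d² to each: A:20, B:225, C:241, D:34 → nearest is A
(10, 6) — d² to each: A:137, B:40, C:202, D:153 → nearest is B
(2, 12) — d² to each: A:169, B:68, C:26, D:157 → nearest is C
(17, 15) — d² to each: A:13, B:290, C:260, D:25 → nearest is A
(13, 9) — d² to each: A:65, B:106, C:208, D:81 → nearest is A
4 of the 6 points have A as nearest.

4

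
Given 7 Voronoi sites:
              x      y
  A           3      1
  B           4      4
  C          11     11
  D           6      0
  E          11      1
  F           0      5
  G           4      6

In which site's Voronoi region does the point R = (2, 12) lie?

G

Compare squared distances (the ordering matches that of the actual distances):
|RA|² = (2−3)² + (12−1)² = 1 + 121 = 122
|RB|² = (2−4)² + (12−4)² = 4 + 64 = 68
|RC|² = (2−11)² + (12−11)² = 81 + 1 = 82
|RD|² = (2−6)² + (12−0)² = 16 + 144 = 160
|RE|² = (2−11)² + (12−1)² = 81 + 121 = 202
|RF|² = (2−0)² + (12−5)² = 4 + 49 = 53
|RG|² = (2−4)² + (12−6)² = 4 + 36 = 40
The smallest is to G, so R lies in the Voronoi region of G.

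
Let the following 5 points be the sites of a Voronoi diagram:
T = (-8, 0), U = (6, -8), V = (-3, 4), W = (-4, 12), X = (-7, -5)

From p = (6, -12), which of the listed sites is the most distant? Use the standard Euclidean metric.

Squared Euclidean distances:
|pT|² = (6−(-8))² + (-12−0)² = 196 + 144 = 340
|pU|² = (6−6)² + (-12−(-8))² = 0 + 16 = 16
|pV|² = (6−(-3))² + (-12−4)² = 81 + 256 = 337
|pW|² = (6−(-4))² + (-12−12)² = 100 + 576 = 676
|pX|² = (6−(-7))² + (-12−(-5))² = 169 + 49 = 218
The largest is to W.

W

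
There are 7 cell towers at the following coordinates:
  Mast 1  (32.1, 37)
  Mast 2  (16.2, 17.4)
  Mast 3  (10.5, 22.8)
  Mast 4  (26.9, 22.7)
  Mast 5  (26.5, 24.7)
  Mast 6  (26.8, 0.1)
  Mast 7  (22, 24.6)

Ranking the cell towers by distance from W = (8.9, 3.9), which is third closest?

Mast 3

Compare squared distances (the ordering matches that of the actual distances):
d²(W, Mast 1) = (8.9−32.1)² + (3.9−37)² = 538.24 + 1095.61 = 1633.85
d²(W, Mast 2) = (8.9−16.2)² + (3.9−17.4)² = 53.29 + 182.25 = 235.54
d²(W, Mast 3) = (8.9−10.5)² + (3.9−22.8)² = 2.56 + 357.21 = 359.77
d²(W, Mast 4) = (8.9−26.9)² + (3.9−22.7)² = 324 + 353.44 = 677.44
d²(W, Mast 5) = (8.9−26.5)² + (3.9−24.7)² = 309.76 + 432.64 = 742.4
d²(W, Mast 6) = (8.9−26.8)² + (3.9−0.1)² = 320.41 + 14.44 = 334.85
d²(W, Mast 7) = (8.9−22)² + (3.9−24.6)² = 171.61 + 428.49 = 600.1
Sorted ascending: Mast 2, Mast 6, Mast 3, Mast 7, … — the third-nearest is Mast 3.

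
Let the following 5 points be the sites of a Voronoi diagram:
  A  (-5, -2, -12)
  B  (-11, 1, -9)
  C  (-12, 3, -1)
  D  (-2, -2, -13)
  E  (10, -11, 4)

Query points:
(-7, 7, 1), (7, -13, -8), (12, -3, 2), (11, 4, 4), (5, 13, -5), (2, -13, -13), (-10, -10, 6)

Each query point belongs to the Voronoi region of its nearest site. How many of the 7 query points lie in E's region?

3

(-7, 7, 1) — d² to each: A:254, B:152, C:45, D:302, E:622 → nearest is C
(7, -13, -8) — d² to each: A:281, B:521, C:666, D:227, E:157 → nearest is E
(12, -3, 2) — d² to each: A:486, B:666, C:621, D:422, E:72 → nearest is E
(11, 4, 4) — d² to each: A:548, B:662, C:555, D:494, E:226 → nearest is E
(5, 13, -5) — d² to each: A:374, B:416, C:405, D:338, E:682 → nearest is D
(2, -13, -13) — d² to each: A:171, B:381, C:596, D:137, E:357 → nearest is D
(-10, -10, 6) — d² to each: A:413, B:347, C:222, D:489, E:405 → nearest is C
3 of the 7 points have E as nearest.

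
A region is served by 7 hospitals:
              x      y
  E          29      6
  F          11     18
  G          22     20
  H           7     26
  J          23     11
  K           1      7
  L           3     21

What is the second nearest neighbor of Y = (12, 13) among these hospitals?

J

Since √ is increasing, it suffices to compare squared distances:
|YE|² = 289 + 49 = 338
|YF|² = 1 + 25 = 26
|YG|² = 100 + 49 = 149
|YH|² = 25 + 169 = 194
|YJ|² = 121 + 4 = 125
|YK|² = 121 + 36 = 157
|YL|² = 81 + 64 = 145
Sorted ascending: F, J, L, … — the second-nearest is J.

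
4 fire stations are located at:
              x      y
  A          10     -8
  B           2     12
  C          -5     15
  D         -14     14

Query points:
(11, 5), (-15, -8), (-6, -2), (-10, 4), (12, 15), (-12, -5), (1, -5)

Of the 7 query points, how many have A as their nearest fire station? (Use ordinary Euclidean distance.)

(11, 5) — d² to each: A:170, B:130, C:356, D:706 → nearest is B
(-15, -8) — d² to each: A:625, B:689, C:629, D:485 → nearest is D
(-6, -2) — d² to each: A:292, B:260, C:290, D:320 → nearest is B
(-10, 4) — d² to each: A:544, B:208, C:146, D:116 → nearest is D
(12, 15) — d² to each: A:533, B:109, C:289, D:677 → nearest is B
(-12, -5) — d² to each: A:493, B:485, C:449, D:365 → nearest is D
(1, -5) — d² to each: A:90, B:290, C:436, D:586 → nearest is A
1 of the 7 points has A as nearest.

1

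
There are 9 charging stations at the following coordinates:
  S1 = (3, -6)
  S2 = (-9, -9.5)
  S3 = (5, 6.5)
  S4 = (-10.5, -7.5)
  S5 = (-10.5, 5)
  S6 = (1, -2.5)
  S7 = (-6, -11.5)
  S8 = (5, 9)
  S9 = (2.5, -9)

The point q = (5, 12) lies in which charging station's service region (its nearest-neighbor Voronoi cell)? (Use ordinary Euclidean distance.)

S8

Since √ is increasing, it suffices to compare squared distances:
|qS1|² = 4 + 324 = 328
|qS2|² = 196 + 462.25 = 658.25
|qS3|² = 0 + 30.25 = 30.25
|qS4|² = 240.25 + 380.25 = 620.5
|qS5|² = 240.25 + 49 = 289.25
|qS6|² = 16 + 210.25 = 226.25
|qS7|² = 121 + 552.25 = 673.25
|qS8|² = 0 + 9 = 9
|qS9|² = 6.25 + 441 = 447.25
The smallest is to S8, so q lies in the Voronoi region of S8.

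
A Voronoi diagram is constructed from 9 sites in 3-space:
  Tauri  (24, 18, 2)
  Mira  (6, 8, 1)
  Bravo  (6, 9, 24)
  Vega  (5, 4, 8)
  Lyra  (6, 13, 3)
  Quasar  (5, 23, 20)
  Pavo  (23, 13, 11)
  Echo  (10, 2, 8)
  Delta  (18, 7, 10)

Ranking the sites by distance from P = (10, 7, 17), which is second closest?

Since √ is increasing, it suffices to compare squared distances:
d²(P, Tauri) = (10−24)² + (7−18)² + (17−2)² = 196 + 121 + 225 = 542
d²(P, Mira) = (10−6)² + (7−8)² + (17−1)² = 16 + 1 + 256 = 273
d²(P, Bravo) = (10−6)² + (7−9)² + (17−24)² = 16 + 4 + 49 = 69
d²(P, Vega) = (10−5)² + (7−4)² + (17−8)² = 25 + 9 + 81 = 115
d²(P, Lyra) = (10−6)² + (7−13)² + (17−3)² = 16 + 36 + 196 = 248
d²(P, Quasar) = (10−5)² + (7−23)² + (17−20)² = 25 + 256 + 9 = 290
d²(P, Pavo) = (10−23)² + (7−13)² + (17−11)² = 169 + 36 + 36 = 241
d²(P, Echo) = (10−10)² + (7−2)² + (17−8)² = 0 + 25 + 81 = 106
d²(P, Delta) = (10−18)² + (7−7)² + (17−10)² = 64 + 0 + 49 = 113
Sorted ascending: Bravo, Echo, Delta, … — the second-nearest is Echo.

Echo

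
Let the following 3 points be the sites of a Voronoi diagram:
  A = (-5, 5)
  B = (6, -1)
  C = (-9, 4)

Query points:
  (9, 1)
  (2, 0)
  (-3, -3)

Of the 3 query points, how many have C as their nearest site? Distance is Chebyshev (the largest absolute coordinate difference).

(9, 1) — d to each: A:14, B:3, C:18 → nearest is B
(2, 0) — d to each: A:7, B:4, C:11 → nearest is B
(-3, -3) — d to each: A:8, B:9, C:7 → nearest is C
1 of the 3 points has C as nearest.

1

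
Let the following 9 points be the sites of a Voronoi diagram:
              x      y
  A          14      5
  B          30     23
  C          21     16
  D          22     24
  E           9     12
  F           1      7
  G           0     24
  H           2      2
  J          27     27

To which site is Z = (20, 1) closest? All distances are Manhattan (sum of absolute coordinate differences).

d(Z,A) = 6 + 4 = 10
d(Z,B) = 10 + 22 = 32
d(Z,C) = 1 + 15 = 16
d(Z,D) = 2 + 23 = 25
d(Z,E) = 11 + 11 = 22
d(Z,F) = 19 + 6 = 25
d(Z,G) = 20 + 23 = 43
d(Z,H) = 18 + 1 = 19
d(Z,J) = 7 + 26 = 33
Minimum is at A.

A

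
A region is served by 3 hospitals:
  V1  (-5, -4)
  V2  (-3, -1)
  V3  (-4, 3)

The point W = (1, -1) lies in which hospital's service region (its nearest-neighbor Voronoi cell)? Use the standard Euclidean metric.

V2

Since √ is increasing, it suffices to compare squared distances:
|WV1|² = (1−(-5))² + (-1−(-4))² = 36 + 9 = 45
|WV2|² = (1−(-3))² + (-1−(-1))² = 16 + 0 = 16
|WV3|² = (1−(-4))² + (-1−3)² = 25 + 16 = 41
The smallest is to V2, so W lies in the Voronoi region of V2.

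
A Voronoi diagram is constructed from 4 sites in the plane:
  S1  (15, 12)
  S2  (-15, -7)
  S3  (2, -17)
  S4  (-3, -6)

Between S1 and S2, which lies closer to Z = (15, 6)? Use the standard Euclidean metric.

S1

Compare squared distances:
|ZS1|² = (15−15)² + (6−12)² = 0 + 36 = 36
|ZS2|² = (15−(-15))² + (6−(-7))² = 900 + 169 = 1069
36 < 1069, so S1 is closer.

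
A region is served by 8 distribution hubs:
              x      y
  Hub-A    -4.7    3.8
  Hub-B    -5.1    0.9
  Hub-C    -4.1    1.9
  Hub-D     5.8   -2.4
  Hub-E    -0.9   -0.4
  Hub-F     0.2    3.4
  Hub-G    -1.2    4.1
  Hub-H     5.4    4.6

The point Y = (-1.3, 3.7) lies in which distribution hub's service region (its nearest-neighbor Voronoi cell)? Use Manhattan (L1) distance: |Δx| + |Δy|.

Hub-G

d(Y, Hub-A) = |-1.3−(-4.7)| + |3.7−3.8| = 3.4 + 0.1 = 3.5
d(Y, Hub-B) = |-1.3−(-5.1)| + |3.7−0.9| = 3.8 + 2.8 = 6.6
d(Y, Hub-C) = |-1.3−(-4.1)| + |3.7−1.9| = 2.8 + 1.8 = 4.6
d(Y, Hub-D) = |-1.3−5.8| + |3.7−(-2.4)| = 7.1 + 6.1 = 13.2
d(Y, Hub-E) = |-1.3−(-0.9)| + |3.7−(-0.4)| = 0.4 + 4.1 = 4.5
d(Y, Hub-F) = |-1.3−0.2| + |3.7−3.4| = 1.5 + 0.3 = 1.8
d(Y, Hub-G) = |-1.3−(-1.2)| + |3.7−4.1| = 0.1 + 0.4 = 0.5
d(Y, Hub-H) = |-1.3−5.4| + |3.7−4.6| = 6.7 + 0.9 = 7.6
The smallest is to Hub-G, so Y lies in the Voronoi region of Hub-G.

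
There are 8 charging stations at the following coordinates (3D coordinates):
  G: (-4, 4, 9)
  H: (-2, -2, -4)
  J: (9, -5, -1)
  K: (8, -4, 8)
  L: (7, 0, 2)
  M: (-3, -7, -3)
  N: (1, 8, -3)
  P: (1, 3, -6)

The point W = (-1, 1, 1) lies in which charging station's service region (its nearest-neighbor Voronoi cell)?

H

Squared Euclidean distances:
|WG|² = (-1−(-4))² + (1−4)² + (1−9)² = 9 + 9 + 64 = 82
|WH|² = (-1−(-2))² + (1−(-2))² + (1−(-4))² = 1 + 9 + 25 = 35
|WJ|² = (-1−9)² + (1−(-5))² + (1−(-1))² = 100 + 36 + 4 = 140
|WK|² = (-1−8)² + (1−(-4))² + (1−8)² = 81 + 25 + 49 = 155
|WL|² = (-1−7)² + (1−0)² + (1−2)² = 64 + 1 + 1 = 66
|WM|² = (-1−(-3))² + (1−(-7))² + (1−(-3))² = 4 + 64 + 16 = 84
|WN|² = (-1−1)² + (1−8)² + (1−(-3))² = 4 + 49 + 16 = 69
|WP|² = (-1−1)² + (1−3)² + (1−(-6))² = 4 + 4 + 49 = 57
H is nearest.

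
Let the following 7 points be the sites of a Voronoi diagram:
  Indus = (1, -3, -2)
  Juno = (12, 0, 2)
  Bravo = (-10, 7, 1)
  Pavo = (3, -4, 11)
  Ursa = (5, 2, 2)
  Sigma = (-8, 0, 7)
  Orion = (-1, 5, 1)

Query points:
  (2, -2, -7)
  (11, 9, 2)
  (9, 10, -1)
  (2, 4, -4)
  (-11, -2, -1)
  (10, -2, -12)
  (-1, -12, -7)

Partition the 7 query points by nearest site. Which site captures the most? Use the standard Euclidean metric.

Indus

(2, -2, -7) — d² to each: Indus:27, Juno:185, Bravo:289, Pavo:329, Ursa:106, Sigma:300, Orion:122 → nearest is Indus
(11, 9, 2) — d² to each: Indus:260, Juno:82, Bravo:446, Pavo:314, Ursa:85, Sigma:467, Orion:161 → nearest is Juno
(9, 10, -1) — d² to each: Indus:234, Juno:118, Bravo:374, Pavo:376, Ursa:89, Sigma:453, Orion:129 → nearest is Ursa
(2, 4, -4) — d² to each: Indus:54, Juno:152, Bravo:178, Pavo:290, Ursa:49, Sigma:237, Orion:35 → nearest is Orion
(-11, -2, -1) — d² to each: Indus:146, Juno:542, Bravo:86, Pavo:344, Ursa:281, Sigma:77, Orion:153 → nearest is Sigma
(10, -2, -12) — d² to each: Indus:182, Juno:204, Bravo:650, Pavo:582, Ursa:237, Sigma:689, Orion:339 → nearest is Indus
(-1, -12, -7) — d² to each: Indus:110, Juno:394, Bravo:506, Pavo:404, Ursa:313, Sigma:389, Orion:353 → nearest is Indus
Tally — Indus:3, Juno:1, Ursa:1, Sigma:1, Orion:1. Indus captures the most (3).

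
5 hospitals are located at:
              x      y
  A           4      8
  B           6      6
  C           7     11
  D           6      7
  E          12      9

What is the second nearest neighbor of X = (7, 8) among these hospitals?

B

Since √ is increasing, it suffices to compare squared distances:
|XA|² = (7−4)² + (8−8)² = 9 + 0 = 9
|XB|² = (7−6)² + (8−6)² = 1 + 4 = 5
|XC|² = (7−7)² + (8−11)² = 0 + 9 = 9
|XD|² = (7−6)² + (8−7)² = 1 + 1 = 2
|XE|² = (7−12)² + (8−9)² = 25 + 1 = 26
Sorted ascending: D, B, A, … — the second-nearest is B.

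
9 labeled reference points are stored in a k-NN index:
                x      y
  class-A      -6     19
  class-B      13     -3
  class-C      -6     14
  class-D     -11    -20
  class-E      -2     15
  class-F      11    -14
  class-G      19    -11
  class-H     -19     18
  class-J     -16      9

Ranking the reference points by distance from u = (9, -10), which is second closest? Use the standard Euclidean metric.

class-B

Squared Euclidean distances:
d²(u, class-A) = 225 + 841 = 1066
d²(u, class-B) = 16 + 49 = 65
d²(u, class-C) = 225 + 576 = 801
d²(u, class-D) = 400 + 100 = 500
d²(u, class-E) = 121 + 625 = 746
d²(u, class-F) = 4 + 16 = 20
d²(u, class-G) = 100 + 1 = 101
d²(u, class-H) = 784 + 784 = 1568
d²(u, class-J) = 625 + 361 = 986
Sorted ascending: class-F, class-B, class-G, … — the second-nearest is class-B.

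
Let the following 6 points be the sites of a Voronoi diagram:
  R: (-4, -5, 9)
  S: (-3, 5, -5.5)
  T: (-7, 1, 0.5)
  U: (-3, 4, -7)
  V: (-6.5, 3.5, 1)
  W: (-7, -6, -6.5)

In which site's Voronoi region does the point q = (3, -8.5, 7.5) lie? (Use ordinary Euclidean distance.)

Squared Euclidean distances:
|qR|² = 49 + 12.25 + 2.25 = 63.5
|qS|² = 36 + 182.25 + 169 = 387.25
|qT|² = 100 + 90.25 + 49 = 239.25
|qU|² = 36 + 156.25 + 210.25 = 402.5
|qV|² = 90.25 + 144 + 42.25 = 276.5
|qW|² = 100 + 6.25 + 196 = 302.25
Minimum is at R.

R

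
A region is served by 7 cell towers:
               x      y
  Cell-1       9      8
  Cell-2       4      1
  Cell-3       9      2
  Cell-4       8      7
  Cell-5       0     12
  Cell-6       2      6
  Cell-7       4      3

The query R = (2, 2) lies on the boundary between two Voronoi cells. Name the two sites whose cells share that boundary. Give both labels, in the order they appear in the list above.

Squared distances from R to each site:
d²(R, Cell-1) = (2−9)² + (2−8)² = 49 + 36 = 85
d²(R, Cell-2) = (2−4)² + (2−1)² = 4 + 1 = 5
d²(R, Cell-3) = (2−9)² + (2−2)² = 49 + 0 = 49
d²(R, Cell-4) = (2−8)² + (2−7)² = 36 + 25 = 61
d²(R, Cell-5) = (2−0)² + (2−12)² = 4 + 100 = 104
d²(R, Cell-6) = (2−2)² + (2−6)² = 0 + 16 = 16
d²(R, Cell-7) = (2−4)² + (2−3)² = 4 + 1 = 5
R is equidistant from Cell-2 and Cell-7 (both at squared distance 5), and every other site is strictly farther — so R lies on the Cell-2–Cell-7 Voronoi edge.

Cell-2 and Cell-7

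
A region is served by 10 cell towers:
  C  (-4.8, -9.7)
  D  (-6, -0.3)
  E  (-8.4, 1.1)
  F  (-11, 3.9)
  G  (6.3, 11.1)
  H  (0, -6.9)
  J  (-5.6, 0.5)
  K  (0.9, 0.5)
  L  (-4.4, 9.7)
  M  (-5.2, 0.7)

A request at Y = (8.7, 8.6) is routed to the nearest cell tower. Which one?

Since √ is increasing, it suffices to compare squared distances:
|YC|² = (8.7−(-4.8))² + (8.6−(-9.7))² = 182.25 + 334.89 = 517.14
|YD|² = (8.7−(-6))² + (8.6−(-0.3))² = 216.09 + 79.21 = 295.3
|YE|² = (8.7−(-8.4))² + (8.6−1.1)² = 292.41 + 56.25 = 348.66
|YF|² = (8.7−(-11))² + (8.6−3.9)² = 388.09 + 22.09 = 410.18
|YG|² = (8.7−6.3)² + (8.6−11.1)² = 5.76 + 6.25 = 12.01
|YH|² = (8.7−0)² + (8.6−(-6.9))² = 75.69 + 240.25 = 315.94
|YJ|² = (8.7−(-5.6))² + (8.6−0.5)² = 204.49 + 65.61 = 270.1
|YK|² = (8.7−0.9)² + (8.6−0.5)² = 60.84 + 65.61 = 126.45
|YL|² = (8.7−(-4.4))² + (8.6−9.7)² = 171.61 + 1.21 = 172.82
|YM|² = (8.7−(-5.2))² + (8.6−0.7)² = 193.21 + 62.41 = 255.62
The smallest is to G, so Y lies in the Voronoi region of G.

G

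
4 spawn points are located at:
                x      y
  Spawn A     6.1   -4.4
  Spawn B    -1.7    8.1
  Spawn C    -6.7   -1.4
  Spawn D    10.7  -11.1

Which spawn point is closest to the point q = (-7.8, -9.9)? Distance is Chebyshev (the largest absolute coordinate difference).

d(q, Spawn A) = max(13.9, 5.5) = 13.9
d(q, Spawn B) = max(6.1, 18) = 18
d(q, Spawn C) = max(1.1, 8.5) = 8.5
d(q, Spawn D) = max(18.5, 1.2) = 18.5
The smallest is to Spawn C, so q lies in the Voronoi region of Spawn C.

Spawn C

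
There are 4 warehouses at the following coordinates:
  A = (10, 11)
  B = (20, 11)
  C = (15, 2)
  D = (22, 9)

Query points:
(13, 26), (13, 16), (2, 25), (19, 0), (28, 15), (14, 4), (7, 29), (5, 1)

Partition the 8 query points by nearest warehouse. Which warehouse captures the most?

A

(13, 26) — d² to each: A:234, B:274, C:580, D:370 → nearest is A
(13, 16) — d² to each: A:34, B:74, C:200, D:130 → nearest is A
(2, 25) — d² to each: A:260, B:520, C:698, D:656 → nearest is A
(19, 0) — d² to each: A:202, B:122, C:20, D:90 → nearest is C
(28, 15) — d² to each: A:340, B:80, C:338, D:72 → nearest is D
(14, 4) — d² to each: A:65, B:85, C:5, D:89 → nearest is C
(7, 29) — d² to each: A:333, B:493, C:793, D:625 → nearest is A
(5, 1) — d² to each: A:125, B:325, C:101, D:353 → nearest is C
Tally — A:4, C:3, D:1. A captures the most (4).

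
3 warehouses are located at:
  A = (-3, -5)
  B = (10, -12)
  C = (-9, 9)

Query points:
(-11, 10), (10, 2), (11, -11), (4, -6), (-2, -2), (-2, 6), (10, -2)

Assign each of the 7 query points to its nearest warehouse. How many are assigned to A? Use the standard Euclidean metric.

2

(-11, 10) — d² to each: A:289, B:925, C:5 → nearest is C
(10, 2) — d² to each: A:218, B:196, C:410 → nearest is B
(11, -11) — d² to each: A:232, B:2, C:800 → nearest is B
(4, -6) — d² to each: A:50, B:72, C:394 → nearest is A
(-2, -2) — d² to each: A:10, B:244, C:170 → nearest is A
(-2, 6) — d² to each: A:122, B:468, C:58 → nearest is C
(10, -2) — d² to each: A:178, B:100, C:482 → nearest is B
2 of the 7 points have A as nearest.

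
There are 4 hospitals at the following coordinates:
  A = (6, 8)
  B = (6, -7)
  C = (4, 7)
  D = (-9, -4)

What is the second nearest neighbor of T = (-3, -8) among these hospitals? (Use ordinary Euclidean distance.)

B

Compare squared distances (the ordering matches that of the actual distances):
|TA|² = 81 + 256 = 337
|TB|² = 81 + 1 = 82
|TC|² = 49 + 225 = 274
|TD|² = 36 + 16 = 52
Sorted ascending: D, B, C, … — the second-nearest is B.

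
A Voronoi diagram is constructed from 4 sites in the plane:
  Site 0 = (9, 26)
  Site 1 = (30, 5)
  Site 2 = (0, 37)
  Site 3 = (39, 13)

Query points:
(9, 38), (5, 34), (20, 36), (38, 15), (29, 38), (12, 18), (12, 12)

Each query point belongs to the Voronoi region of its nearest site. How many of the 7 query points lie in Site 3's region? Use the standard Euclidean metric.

1

(9, 38) — d² to each: Site 0:144, Site 1:1530, Site 2:82, Site 3:1525 → nearest is Site 2
(5, 34) — d² to each: Site 0:80, Site 1:1466, Site 2:34, Site 3:1597 → nearest is Site 2
(20, 36) — d² to each: Site 0:221, Site 1:1061, Site 2:401, Site 3:890 → nearest is Site 0
(38, 15) — d² to each: Site 0:962, Site 1:164, Site 2:1928, Site 3:5 → nearest is Site 3
(29, 38) — d² to each: Site 0:544, Site 1:1090, Site 2:842, Site 3:725 → nearest is Site 0
(12, 18) — d² to each: Site 0:73, Site 1:493, Site 2:505, Site 3:754 → nearest is Site 0
(12, 12) — d² to each: Site 0:205, Site 1:373, Site 2:769, Site 3:730 → nearest is Site 0
1 of the 7 points has Site 3 as nearest.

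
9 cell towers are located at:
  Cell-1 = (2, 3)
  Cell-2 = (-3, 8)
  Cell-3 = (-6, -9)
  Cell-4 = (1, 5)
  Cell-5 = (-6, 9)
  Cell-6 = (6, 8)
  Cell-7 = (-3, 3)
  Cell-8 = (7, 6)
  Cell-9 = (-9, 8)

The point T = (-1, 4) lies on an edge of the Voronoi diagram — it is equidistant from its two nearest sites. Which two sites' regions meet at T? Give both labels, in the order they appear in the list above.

Cell-4 and Cell-7

Squared distances from T to each site:
d²(T, Cell-1) = (-1−2)² + (4−3)² = 9 + 1 = 10
d²(T, Cell-2) = (-1−(-3))² + (4−8)² = 4 + 16 = 20
d²(T, Cell-3) = (-1−(-6))² + (4−(-9))² = 25 + 169 = 194
d²(T, Cell-4) = (-1−1)² + (4−5)² = 4 + 1 = 5
d²(T, Cell-5) = (-1−(-6))² + (4−9)² = 25 + 25 = 50
d²(T, Cell-6) = (-1−6)² + (4−8)² = 49 + 16 = 65
d²(T, Cell-7) = (-1−(-3))² + (4−3)² = 4 + 1 = 5
d²(T, Cell-8) = (-1−7)² + (4−6)² = 64 + 4 = 68
d²(T, Cell-9) = (-1−(-9))² + (4−8)² = 64 + 16 = 80
T is equidistant from Cell-4 and Cell-7 (both at squared distance 5), and every other site is strictly farther — so T lies on the Cell-4–Cell-7 Voronoi edge.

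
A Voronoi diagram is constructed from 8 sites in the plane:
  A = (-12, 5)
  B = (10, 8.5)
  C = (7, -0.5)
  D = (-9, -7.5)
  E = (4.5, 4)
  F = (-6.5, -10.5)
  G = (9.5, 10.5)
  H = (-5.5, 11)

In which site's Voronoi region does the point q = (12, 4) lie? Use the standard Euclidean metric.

B

Squared Euclidean distances:
|qA|² = (12−(-12))² + (4−5)² = 576 + 1 = 577
|qB|² = (12−10)² + (4−8.5)² = 4 + 20.25 = 24.25
|qC|² = (12−7)² + (4−(-0.5))² = 25 + 20.25 = 45.25
|qD|² = (12−(-9))² + (4−(-7.5))² = 441 + 132.25 = 573.25
|qE|² = (12−4.5)² + (4−4)² = 56.25 + 0 = 56.25
|qF|² = (12−(-6.5))² + (4−(-10.5))² = 342.25 + 210.25 = 552.5
|qG|² = (12−9.5)² + (4−10.5)² = 6.25 + 42.25 = 48.5
|qH|² = (12−(-5.5))² + (4−11)² = 306.25 + 49 = 355.25
Minimum is at B.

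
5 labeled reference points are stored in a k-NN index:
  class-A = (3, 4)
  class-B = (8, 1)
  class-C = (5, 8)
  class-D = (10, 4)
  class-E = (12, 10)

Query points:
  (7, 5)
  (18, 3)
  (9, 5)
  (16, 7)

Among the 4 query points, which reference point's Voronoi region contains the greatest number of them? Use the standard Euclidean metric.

(7, 5) — d² to each: class-A:17, class-B:17, class-C:13, class-D:10, class-E:50 → nearest is class-D
(18, 3) — d² to each: class-A:226, class-B:104, class-C:194, class-D:65, class-E:85 → nearest is class-D
(9, 5) — d² to each: class-A:37, class-B:17, class-C:25, class-D:2, class-E:34 → nearest is class-D
(16, 7) — d² to each: class-A:178, class-B:100, class-C:122, class-D:45, class-E:25 → nearest is class-E
Tally — class-D:3, class-E:1. class-D captures the most (3).

class-D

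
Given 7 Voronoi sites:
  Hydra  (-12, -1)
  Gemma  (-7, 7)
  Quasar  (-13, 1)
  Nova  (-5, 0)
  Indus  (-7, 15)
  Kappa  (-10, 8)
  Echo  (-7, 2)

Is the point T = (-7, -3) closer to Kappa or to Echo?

Echo

Compare squared distances:
d²(T, Kappa) = (-7−(-10))² + (-3−8)² = 9 + 121 = 130
d²(T, Echo) = (-7−(-7))² + (-3−2)² = 0 + 25 = 25
130 > 25, so Echo is closer.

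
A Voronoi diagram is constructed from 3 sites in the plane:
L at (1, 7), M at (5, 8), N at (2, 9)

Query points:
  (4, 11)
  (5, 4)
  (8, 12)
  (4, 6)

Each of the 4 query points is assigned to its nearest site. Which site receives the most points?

(4, 11) — d² to each: L:25, M:10, N:8 → nearest is N
(5, 4) — d² to each: L:25, M:16, N:34 → nearest is M
(8, 12) — d² to each: L:74, M:25, N:45 → nearest is M
(4, 6) — d² to each: L:10, M:5, N:13 → nearest is M
Tally — M:3, N:1. M captures the most (3).

M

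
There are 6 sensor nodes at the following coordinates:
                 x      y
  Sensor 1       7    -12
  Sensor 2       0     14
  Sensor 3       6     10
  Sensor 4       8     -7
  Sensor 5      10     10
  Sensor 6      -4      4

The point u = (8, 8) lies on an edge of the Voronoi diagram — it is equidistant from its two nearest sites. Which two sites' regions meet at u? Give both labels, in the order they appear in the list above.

Squared distances from u to each site:
d²(u, Sensor 1) = (8−7)² + (8−(-12))² = 1 + 400 = 401
d²(u, Sensor 2) = (8−0)² + (8−14)² = 64 + 36 = 100
d²(u, Sensor 3) = (8−6)² + (8−10)² = 4 + 4 = 8
d²(u, Sensor 4) = (8−8)² + (8−(-7))² = 0 + 225 = 225
d²(u, Sensor 5) = (8−10)² + (8−10)² = 4 + 4 = 8
d²(u, Sensor 6) = (8−(-4))² + (8−4)² = 144 + 16 = 160
u is equidistant from Sensor 3 and Sensor 5 (both at squared distance 8), and every other site is strictly farther — so u lies on the Sensor 3–Sensor 5 Voronoi edge.

Sensor 3 and Sensor 5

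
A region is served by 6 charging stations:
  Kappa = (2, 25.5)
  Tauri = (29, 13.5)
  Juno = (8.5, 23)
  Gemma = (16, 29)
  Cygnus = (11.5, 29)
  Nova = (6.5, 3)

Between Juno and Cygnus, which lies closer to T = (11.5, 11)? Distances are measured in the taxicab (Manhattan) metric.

d(T, Juno) = |11.5−8.5| + |11−23| = 3 + 12 = 15
d(T, Cygnus) = |11.5−11.5| + |11−29| = 0 + 18 = 18
15 < 18, so Juno is closer.

Juno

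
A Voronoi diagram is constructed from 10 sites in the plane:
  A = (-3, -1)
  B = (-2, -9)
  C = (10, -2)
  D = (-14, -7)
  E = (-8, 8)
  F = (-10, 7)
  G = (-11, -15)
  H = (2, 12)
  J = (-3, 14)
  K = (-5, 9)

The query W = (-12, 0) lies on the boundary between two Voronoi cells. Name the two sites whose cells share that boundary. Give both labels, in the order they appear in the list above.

Squared distances from W to each site:
|WA|² = (-12−(-3))² + (0−(-1))² = 81 + 1 = 82
|WB|² = (-12−(-2))² + (0−(-9))² = 100 + 81 = 181
|WC|² = (-12−10)² + (0−(-2))² = 484 + 4 = 488
|WD|² = (-12−(-14))² + (0−(-7))² = 4 + 49 = 53
|WE|² = (-12−(-8))² + (0−8)² = 16 + 64 = 80
|WF|² = (-12−(-10))² + (0−7)² = 4 + 49 = 53
|WG|² = (-12−(-11))² + (0−(-15))² = 1 + 225 = 226
|WH|² = (-12−2)² + (0−12)² = 196 + 144 = 340
|WJ|² = (-12−(-3))² + (0−14)² = 81 + 196 = 277
|WK|² = (-12−(-5))² + (0−9)² = 49 + 81 = 130
W is equidistant from D and F (both at squared distance 53), and every other site is strictly farther — so W lies on the D–F Voronoi edge.

D and F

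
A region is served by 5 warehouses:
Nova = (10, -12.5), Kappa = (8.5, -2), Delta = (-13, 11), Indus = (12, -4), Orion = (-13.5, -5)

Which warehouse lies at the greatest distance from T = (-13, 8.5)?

Compare squared distances (the ordering matches that of the actual distances):
d²(T, Nova) = (-13−10)² + (8.5−(-12.5))² = 529 + 441 = 970
d²(T, Kappa) = (-13−8.5)² + (8.5−(-2))² = 462.25 + 110.25 = 572.5
d²(T, Delta) = (-13−(-13))² + (8.5−11)² = 0 + 6.25 = 6.25
d²(T, Indus) = (-13−12)² + (8.5−(-4))² = 625 + 156.25 = 781.25
d²(T, Orion) = (-13−(-13.5))² + (8.5−(-5))² = 0.25 + 182.25 = 182.5
The largest is to Nova.

Nova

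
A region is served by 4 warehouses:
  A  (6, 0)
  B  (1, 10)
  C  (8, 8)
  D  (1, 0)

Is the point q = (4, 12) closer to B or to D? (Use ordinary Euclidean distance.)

B

Compare squared distances:
|qB|² = (4−1)² + (12−10)² = 9 + 4 = 13
|qD|² = (4−1)² + (12−0)² = 9 + 144 = 153
13 < 153, so B is closer.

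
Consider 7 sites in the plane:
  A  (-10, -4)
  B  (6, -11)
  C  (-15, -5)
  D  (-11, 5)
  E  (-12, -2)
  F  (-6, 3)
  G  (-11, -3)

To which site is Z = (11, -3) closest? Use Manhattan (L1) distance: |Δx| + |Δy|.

d(Z,A) = |11−(-10)| + |-3−(-4)| = 21 + 1 = 22
d(Z,B) = |11−6| + |-3−(-11)| = 5 + 8 = 13
d(Z,C) = |11−(-15)| + |-3−(-5)| = 26 + 2 = 28
d(Z,D) = |11−(-11)| + |-3−5| = 22 + 8 = 30
d(Z,E) = |11−(-12)| + |-3−(-2)| = 23 + 1 = 24
d(Z,F) = |11−(-6)| + |-3−3| = 17 + 6 = 23
d(Z,G) = |11−(-11)| + |-3−(-3)| = 22 + 0 = 22
The smallest is to B, so Z lies in the Voronoi region of B.

B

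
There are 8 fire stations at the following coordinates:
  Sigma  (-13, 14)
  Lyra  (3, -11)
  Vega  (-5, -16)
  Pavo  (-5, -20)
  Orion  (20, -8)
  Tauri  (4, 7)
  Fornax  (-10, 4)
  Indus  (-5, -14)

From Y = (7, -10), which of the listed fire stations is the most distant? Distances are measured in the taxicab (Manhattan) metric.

d(Y, Sigma) = |7−(-13)| + |-10−14| = 20 + 24 = 44
d(Y, Lyra) = |7−3| + |-10−(-11)| = 4 + 1 = 5
d(Y, Vega) = |7−(-5)| + |-10−(-16)| = 12 + 6 = 18
d(Y, Pavo) = |7−(-5)| + |-10−(-20)| = 12 + 10 = 22
d(Y, Orion) = |7−20| + |-10−(-8)| = 13 + 2 = 15
d(Y, Tauri) = |7−4| + |-10−7| = 3 + 17 = 20
d(Y, Fornax) = |7−(-10)| + |-10−4| = 17 + 14 = 31
d(Y, Indus) = |7−(-5)| + |-10−(-14)| = 12 + 4 = 16
The largest is to Sigma.

Sigma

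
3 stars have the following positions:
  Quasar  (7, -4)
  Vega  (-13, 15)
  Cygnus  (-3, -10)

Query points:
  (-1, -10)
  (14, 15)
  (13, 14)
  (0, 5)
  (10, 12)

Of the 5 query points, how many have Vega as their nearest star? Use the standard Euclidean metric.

0

(-1, -10) — d² to each: Quasar:100, Vega:769, Cygnus:4 → nearest is Cygnus
(14, 15) — d² to each: Quasar:410, Vega:729, Cygnus:914 → nearest is Quasar
(13, 14) — d² to each: Quasar:360, Vega:677, Cygnus:832 → nearest is Quasar
(0, 5) — d² to each: Quasar:130, Vega:269, Cygnus:234 → nearest is Quasar
(10, 12) — d² to each: Quasar:265, Vega:538, Cygnus:653 → nearest is Quasar
0 of the 5 points have Vega as nearest.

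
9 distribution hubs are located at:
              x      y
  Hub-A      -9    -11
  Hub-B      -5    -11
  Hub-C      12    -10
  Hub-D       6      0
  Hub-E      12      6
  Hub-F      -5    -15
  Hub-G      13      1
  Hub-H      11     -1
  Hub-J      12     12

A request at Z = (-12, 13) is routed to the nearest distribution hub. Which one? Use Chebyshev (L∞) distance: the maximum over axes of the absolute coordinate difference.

d(Z, Hub-A) = max(3, 24) = 24
d(Z, Hub-B) = max(7, 24) = 24
d(Z, Hub-C) = max(24, 23) = 24
d(Z, Hub-D) = max(18, 13) = 18
d(Z, Hub-E) = max(24, 7) = 24
d(Z, Hub-F) = max(7, 28) = 28
d(Z, Hub-G) = max(25, 12) = 25
d(Z, Hub-H) = max(23, 14) = 23
d(Z, Hub-J) = max(24, 1) = 24
Hub-D is nearest.

Hub-D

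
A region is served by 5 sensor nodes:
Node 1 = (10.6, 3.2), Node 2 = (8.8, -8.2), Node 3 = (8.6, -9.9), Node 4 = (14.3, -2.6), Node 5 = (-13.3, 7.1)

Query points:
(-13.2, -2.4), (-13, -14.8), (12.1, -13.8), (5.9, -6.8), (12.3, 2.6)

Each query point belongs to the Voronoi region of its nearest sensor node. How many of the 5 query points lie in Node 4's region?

(-13.2, -2.4) — d² to each: Node 1:597.8, Node 2:517.64, Node 3:531.49, Node 4:756.29, Node 5:90.26 → nearest is Node 5
(-13, -14.8) — d² to each: Node 1:880.96, Node 2:518.8, Node 3:490.57, Node 4:894.13, Node 5:479.7 → nearest is Node 5
(12.1, -13.8) — d² to each: Node 1:291.25, Node 2:42.25, Node 3:27.46, Node 4:130.28, Node 5:1081.97 → nearest is Node 3
(5.9, -6.8) — d² to each: Node 1:122.09, Node 2:10.37, Node 3:16.9, Node 4:88.2, Node 5:561.85 → nearest is Node 2
(12.3, 2.6) — d² to each: Node 1:3.25, Node 2:128.89, Node 3:169.94, Node 4:31.04, Node 5:675.61 → nearest is Node 1
0 of the 5 points have Node 4 as nearest.

0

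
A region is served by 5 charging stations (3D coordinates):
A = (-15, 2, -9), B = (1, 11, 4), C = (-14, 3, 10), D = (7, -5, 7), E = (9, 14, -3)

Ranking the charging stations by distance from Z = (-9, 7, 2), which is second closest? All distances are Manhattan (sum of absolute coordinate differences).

d(Z,A) = |-9−(-15)| + |7−2| + |2−(-9)| = 6 + 5 + 11 = 22
d(Z,B) = |-9−1| + |7−11| + |2−4| = 10 + 4 + 2 = 16
d(Z,C) = |-9−(-14)| + |7−3| + |2−10| = 5 + 4 + 8 = 17
d(Z,D) = |-9−7| + |7−(-5)| + |2−7| = 16 + 12 + 5 = 33
d(Z,E) = |-9−9| + |7−14| + |2−(-3)| = 18 + 7 + 5 = 30
Sorted ascending: B, C, A, … — the second-nearest is C.

C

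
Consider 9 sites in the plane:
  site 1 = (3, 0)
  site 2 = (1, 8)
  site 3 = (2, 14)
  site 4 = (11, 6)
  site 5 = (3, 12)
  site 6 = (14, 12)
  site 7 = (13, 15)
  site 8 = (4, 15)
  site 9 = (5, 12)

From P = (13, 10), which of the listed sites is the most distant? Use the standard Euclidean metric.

Since √ is increasing, it suffices to compare squared distances:
d²(P, site 1) = 100 + 100 = 200
d²(P, site 2) = 144 + 4 = 148
d²(P, site 3) = 121 + 16 = 137
d²(P, site 4) = 4 + 16 = 20
d²(P, site 5) = 100 + 4 = 104
d²(P, site 6) = 1 + 4 = 5
d²(P, site 7) = 0 + 25 = 25
d²(P, site 8) = 81 + 25 = 106
d²(P, site 9) = 64 + 4 = 68
The largest is to site 1.

site 1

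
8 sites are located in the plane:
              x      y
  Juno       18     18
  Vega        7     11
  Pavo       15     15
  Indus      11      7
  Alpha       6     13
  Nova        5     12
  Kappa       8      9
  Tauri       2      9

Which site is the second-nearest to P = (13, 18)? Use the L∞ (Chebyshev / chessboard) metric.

d(P, Juno) = max(5, 0) = 5
d(P, Vega) = max(6, 7) = 7
d(P, Pavo) = max(2, 3) = 3
d(P, Indus) = max(2, 11) = 11
d(P, Alpha) = max(7, 5) = 7
d(P, Nova) = max(8, 6) = 8
d(P, Kappa) = max(5, 9) = 9
d(P, Tauri) = max(11, 9) = 11
Sorted ascending: Pavo, Juno, Vega, … — the second-nearest is Juno.

Juno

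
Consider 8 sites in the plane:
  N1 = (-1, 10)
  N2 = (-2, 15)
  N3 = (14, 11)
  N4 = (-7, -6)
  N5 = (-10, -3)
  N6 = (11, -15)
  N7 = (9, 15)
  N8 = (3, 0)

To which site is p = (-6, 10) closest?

N1

Compare squared distances (the ordering matches that of the actual distances):
|pN1|² = 25 + 0 = 25
|pN2|² = 16 + 25 = 41
|pN3|² = 400 + 1 = 401
|pN4|² = 1 + 256 = 257
|pN5|² = 16 + 169 = 185
|pN6|² = 289 + 625 = 914
|pN7|² = 225 + 25 = 250
|pN8|² = 81 + 100 = 181
Minimum is at N1.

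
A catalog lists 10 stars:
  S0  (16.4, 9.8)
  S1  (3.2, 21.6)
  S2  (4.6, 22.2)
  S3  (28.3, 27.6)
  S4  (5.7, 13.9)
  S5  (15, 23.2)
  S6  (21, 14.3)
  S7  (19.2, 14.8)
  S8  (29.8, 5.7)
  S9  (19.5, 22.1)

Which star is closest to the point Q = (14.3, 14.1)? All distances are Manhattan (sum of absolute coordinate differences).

d(Q,S0) = |14.3−16.4| + |14.1−9.8| = 2.1 + 4.3 = 6.4
d(Q,S1) = |14.3−3.2| + |14.1−21.6| = 11.1 + 7.5 = 18.6
d(Q,S2) = |14.3−4.6| + |14.1−22.2| = 9.7 + 8.1 = 17.8
d(Q,S3) = |14.3−28.3| + |14.1−27.6| = 14 + 13.5 = 27.5
d(Q,S4) = |14.3−5.7| + |14.1−13.9| = 8.6 + 0.2 = 8.8
d(Q,S5) = |14.3−15| + |14.1−23.2| = 0.7 + 9.1 = 9.8
d(Q,S6) = |14.3−21| + |14.1−14.3| = 6.7 + 0.2 = 6.9
d(Q,S7) = |14.3−19.2| + |14.1−14.8| = 4.9 + 0.7 = 5.6
d(Q,S8) = |14.3−29.8| + |14.1−5.7| = 15.5 + 8.4 = 23.9
d(Q,S9) = |14.3−19.5| + |14.1−22.1| = 5.2 + 8 = 13.2
S7 is nearest.

S7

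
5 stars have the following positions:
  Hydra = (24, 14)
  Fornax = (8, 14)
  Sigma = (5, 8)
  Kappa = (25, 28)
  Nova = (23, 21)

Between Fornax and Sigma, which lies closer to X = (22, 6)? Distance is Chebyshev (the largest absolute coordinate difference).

d(X, Fornax) = max(14, 8) = 14
d(X, Sigma) = max(17, 2) = 17
14 < 17, so Fornax is closer.

Fornax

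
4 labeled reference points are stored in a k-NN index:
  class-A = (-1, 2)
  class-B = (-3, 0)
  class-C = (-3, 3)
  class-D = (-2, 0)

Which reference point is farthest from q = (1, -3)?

Squared Euclidean distances:
d²(q, class-A) = 4 + 25 = 29
d²(q, class-B) = 16 + 9 = 25
d²(q, class-C) = 16 + 36 = 52
d²(q, class-D) = 9 + 9 = 18
The largest is to class-C.

class-C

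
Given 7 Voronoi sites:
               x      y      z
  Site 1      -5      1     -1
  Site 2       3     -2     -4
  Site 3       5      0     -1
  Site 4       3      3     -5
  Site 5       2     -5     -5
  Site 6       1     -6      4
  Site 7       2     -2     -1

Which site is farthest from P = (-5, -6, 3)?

Site 4

Squared Euclidean distances:
d²(P, Site 1) = (-5−(-5))² + (-6−1)² + (3−(-1))² = 0 + 49 + 16 = 65
d²(P, Site 2) = (-5−3)² + (-6−(-2))² + (3−(-4))² = 64 + 16 + 49 = 129
d²(P, Site 3) = (-5−5)² + (-6−0)² + (3−(-1))² = 100 + 36 + 16 = 152
d²(P, Site 4) = (-5−3)² + (-6−3)² + (3−(-5))² = 64 + 81 + 64 = 209
d²(P, Site 5) = (-5−2)² + (-6−(-5))² + (3−(-5))² = 49 + 1 + 64 = 114
d²(P, Site 6) = (-5−1)² + (-6−(-6))² + (3−4)² = 36 + 0 + 1 = 37
d²(P, Site 7) = (-5−2)² + (-6−(-2))² + (3−(-1))² = 49 + 16 + 16 = 81
The largest is to Site 4.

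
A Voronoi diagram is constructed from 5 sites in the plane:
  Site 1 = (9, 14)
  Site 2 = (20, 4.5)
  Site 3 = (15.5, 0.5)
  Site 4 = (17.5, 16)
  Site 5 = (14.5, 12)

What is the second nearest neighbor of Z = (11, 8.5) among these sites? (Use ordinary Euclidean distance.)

Site 1

Squared Euclidean distances:
d²(Z, Site 1) = (11−9)² + (8.5−14)² = 4 + 30.25 = 34.25
d²(Z, Site 2) = (11−20)² + (8.5−4.5)² = 81 + 16 = 97
d²(Z, Site 3) = (11−15.5)² + (8.5−0.5)² = 20.25 + 64 = 84.25
d²(Z, Site 4) = (11−17.5)² + (8.5−16)² = 42.25 + 56.25 = 98.5
d²(Z, Site 5) = (11−14.5)² + (8.5−12)² = 12.25 + 12.25 = 24.5
Sorted ascending: Site 5, Site 1, Site 3, … — the second-nearest is Site 1.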